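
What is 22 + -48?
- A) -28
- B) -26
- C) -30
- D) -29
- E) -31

22 + -48 = -26
B) -26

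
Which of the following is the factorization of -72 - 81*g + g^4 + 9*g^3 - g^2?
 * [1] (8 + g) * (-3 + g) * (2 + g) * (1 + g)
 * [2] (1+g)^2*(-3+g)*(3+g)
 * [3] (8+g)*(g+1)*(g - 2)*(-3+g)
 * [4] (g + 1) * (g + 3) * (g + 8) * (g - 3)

We need to factor -72 - 81*g + g^4 + 9*g^3 - g^2.
The factored form is (g + 1) * (g + 3) * (g + 8) * (g - 3).
4) (g + 1) * (g + 3) * (g + 8) * (g - 3)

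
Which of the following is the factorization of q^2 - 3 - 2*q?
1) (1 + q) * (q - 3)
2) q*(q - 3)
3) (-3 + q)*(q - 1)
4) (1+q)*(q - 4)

We need to factor q^2 - 3 - 2*q.
The factored form is (1 + q) * (q - 3).
1) (1 + q) * (q - 3)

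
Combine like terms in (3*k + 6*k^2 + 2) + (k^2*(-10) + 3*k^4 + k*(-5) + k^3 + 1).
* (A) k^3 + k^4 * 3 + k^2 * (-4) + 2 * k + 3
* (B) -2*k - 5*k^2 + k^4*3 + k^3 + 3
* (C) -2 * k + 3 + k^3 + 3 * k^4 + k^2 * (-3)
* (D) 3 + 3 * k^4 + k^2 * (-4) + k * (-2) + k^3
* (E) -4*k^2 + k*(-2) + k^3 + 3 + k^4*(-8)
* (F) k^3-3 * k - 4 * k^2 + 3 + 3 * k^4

Adding the polynomials and combining like terms:
(3*k + 6*k^2 + 2) + (k^2*(-10) + 3*k^4 + k*(-5) + k^3 + 1)
= 3 + 3 * k^4 + k^2 * (-4) + k * (-2) + k^3
D) 3 + 3 * k^4 + k^2 * (-4) + k * (-2) + k^3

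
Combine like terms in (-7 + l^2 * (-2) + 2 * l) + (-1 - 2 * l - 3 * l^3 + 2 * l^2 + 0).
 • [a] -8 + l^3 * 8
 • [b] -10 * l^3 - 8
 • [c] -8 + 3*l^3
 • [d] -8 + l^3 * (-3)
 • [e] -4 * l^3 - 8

Adding the polynomials and combining like terms:
(-7 + l^2*(-2) + 2*l) + (-1 - 2*l - 3*l^3 + 2*l^2 + 0)
= -8 + l^3 * (-3)
d) -8 + l^3 * (-3)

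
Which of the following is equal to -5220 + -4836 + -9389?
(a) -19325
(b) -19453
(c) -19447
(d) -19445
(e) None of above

First: -5220 + -4836 = -10056
Then: -10056 + -9389 = -19445
d) -19445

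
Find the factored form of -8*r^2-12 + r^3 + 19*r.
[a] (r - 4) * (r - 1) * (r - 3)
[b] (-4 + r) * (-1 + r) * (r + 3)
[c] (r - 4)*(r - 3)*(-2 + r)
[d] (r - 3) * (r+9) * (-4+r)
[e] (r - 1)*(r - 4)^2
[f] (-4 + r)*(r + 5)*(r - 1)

We need to factor -8*r^2-12 + r^3 + 19*r.
The factored form is (r - 4) * (r - 1) * (r - 3).
a) (r - 4) * (r - 1) * (r - 3)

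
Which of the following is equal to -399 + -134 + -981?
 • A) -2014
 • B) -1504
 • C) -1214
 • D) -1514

First: -399 + -134 = -533
Then: -533 + -981 = -1514
D) -1514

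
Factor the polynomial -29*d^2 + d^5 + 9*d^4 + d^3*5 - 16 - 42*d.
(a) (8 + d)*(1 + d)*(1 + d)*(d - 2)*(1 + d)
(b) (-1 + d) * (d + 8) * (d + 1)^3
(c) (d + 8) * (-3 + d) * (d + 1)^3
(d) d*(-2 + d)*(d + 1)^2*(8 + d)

We need to factor -29*d^2 + d^5 + 9*d^4 + d^3*5 - 16 - 42*d.
The factored form is (8 + d)*(1 + d)*(1 + d)*(d - 2)*(1 + d).
a) (8 + d)*(1 + d)*(1 + d)*(d - 2)*(1 + d)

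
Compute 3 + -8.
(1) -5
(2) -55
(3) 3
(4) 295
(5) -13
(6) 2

3 + -8 = -5
1) -5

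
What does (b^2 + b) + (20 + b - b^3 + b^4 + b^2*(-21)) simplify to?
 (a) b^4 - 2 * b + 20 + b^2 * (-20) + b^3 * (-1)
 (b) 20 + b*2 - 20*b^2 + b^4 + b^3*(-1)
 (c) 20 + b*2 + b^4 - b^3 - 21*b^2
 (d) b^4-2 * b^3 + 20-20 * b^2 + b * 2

Adding the polynomials and combining like terms:
(b^2 + b) + (20 + b - b^3 + b^4 + b^2*(-21))
= 20 + b*2 - 20*b^2 + b^4 + b^3*(-1)
b) 20 + b*2 - 20*b^2 + b^4 + b^3*(-1)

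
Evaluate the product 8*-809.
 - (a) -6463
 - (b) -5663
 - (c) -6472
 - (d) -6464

8 * -809 = -6472
c) -6472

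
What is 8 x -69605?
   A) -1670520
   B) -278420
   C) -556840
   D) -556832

8 * -69605 = -556840
C) -556840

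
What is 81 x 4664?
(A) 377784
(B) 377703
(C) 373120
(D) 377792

81 * 4664 = 377784
A) 377784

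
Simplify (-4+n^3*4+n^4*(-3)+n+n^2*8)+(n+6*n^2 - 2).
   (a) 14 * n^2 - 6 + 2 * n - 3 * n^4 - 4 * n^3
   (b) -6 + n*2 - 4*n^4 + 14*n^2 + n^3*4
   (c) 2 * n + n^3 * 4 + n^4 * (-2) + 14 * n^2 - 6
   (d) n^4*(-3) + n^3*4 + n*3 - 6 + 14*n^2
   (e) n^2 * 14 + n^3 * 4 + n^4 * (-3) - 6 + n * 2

Adding the polynomials and combining like terms:
(-4 + n^3*4 + n^4*(-3) + n + n^2*8) + (n + 6*n^2 - 2)
= n^2 * 14 + n^3 * 4 + n^4 * (-3) - 6 + n * 2
e) n^2 * 14 + n^3 * 4 + n^4 * (-3) - 6 + n * 2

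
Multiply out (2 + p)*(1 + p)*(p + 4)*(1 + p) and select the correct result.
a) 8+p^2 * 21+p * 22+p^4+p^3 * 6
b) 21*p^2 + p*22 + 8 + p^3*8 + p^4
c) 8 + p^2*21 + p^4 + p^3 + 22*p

Expanding (2 + p)*(1 + p)*(p + 4)*(1 + p):
= 21*p^2 + p*22 + 8 + p^3*8 + p^4
b) 21*p^2 + p*22 + 8 + p^3*8 + p^4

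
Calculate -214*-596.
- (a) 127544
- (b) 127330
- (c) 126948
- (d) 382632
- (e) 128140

-214 * -596 = 127544
a) 127544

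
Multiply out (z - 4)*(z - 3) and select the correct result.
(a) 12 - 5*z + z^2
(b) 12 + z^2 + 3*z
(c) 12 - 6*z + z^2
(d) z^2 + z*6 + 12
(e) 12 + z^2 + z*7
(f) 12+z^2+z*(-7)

Expanding (z - 4)*(z - 3):
= 12+z^2+z*(-7)
f) 12+z^2+z*(-7)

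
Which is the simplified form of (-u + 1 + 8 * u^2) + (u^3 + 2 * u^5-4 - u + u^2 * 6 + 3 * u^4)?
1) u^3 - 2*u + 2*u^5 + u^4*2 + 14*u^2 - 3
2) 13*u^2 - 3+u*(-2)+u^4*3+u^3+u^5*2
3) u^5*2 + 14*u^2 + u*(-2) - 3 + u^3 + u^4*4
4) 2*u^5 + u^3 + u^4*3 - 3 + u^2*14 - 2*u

Adding the polynomials and combining like terms:
(-u + 1 + 8*u^2) + (u^3 + 2*u^5 - 4 - u + u^2*6 + 3*u^4)
= 2*u^5 + u^3 + u^4*3 - 3 + u^2*14 - 2*u
4) 2*u^5 + u^3 + u^4*3 - 3 + u^2*14 - 2*u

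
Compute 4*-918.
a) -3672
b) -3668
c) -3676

4 * -918 = -3672
a) -3672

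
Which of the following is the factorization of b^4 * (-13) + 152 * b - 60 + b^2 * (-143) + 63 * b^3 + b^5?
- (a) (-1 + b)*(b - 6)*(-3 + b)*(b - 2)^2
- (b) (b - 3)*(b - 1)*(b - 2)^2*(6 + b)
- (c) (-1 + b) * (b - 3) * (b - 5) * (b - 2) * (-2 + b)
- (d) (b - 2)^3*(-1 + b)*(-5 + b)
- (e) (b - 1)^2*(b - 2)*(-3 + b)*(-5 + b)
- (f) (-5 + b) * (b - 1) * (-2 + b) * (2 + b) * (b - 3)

We need to factor b^4 * (-13) + 152 * b - 60 + b^2 * (-143) + 63 * b^3 + b^5.
The factored form is (-1 + b) * (b - 3) * (b - 5) * (b - 2) * (-2 + b).
c) (-1 + b) * (b - 3) * (b - 5) * (b - 2) * (-2 + b)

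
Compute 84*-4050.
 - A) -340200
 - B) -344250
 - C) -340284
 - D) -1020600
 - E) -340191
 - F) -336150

84 * -4050 = -340200
A) -340200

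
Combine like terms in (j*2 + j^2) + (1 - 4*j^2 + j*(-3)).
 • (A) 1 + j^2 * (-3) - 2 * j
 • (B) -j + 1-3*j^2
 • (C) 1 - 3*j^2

Adding the polynomials and combining like terms:
(j*2 + j^2) + (1 - 4*j^2 + j*(-3))
= -j + 1-3*j^2
B) -j + 1-3*j^2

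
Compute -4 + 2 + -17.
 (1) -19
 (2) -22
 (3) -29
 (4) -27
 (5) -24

First: -4 + 2 = -2
Then: -2 + -17 = -19
1) -19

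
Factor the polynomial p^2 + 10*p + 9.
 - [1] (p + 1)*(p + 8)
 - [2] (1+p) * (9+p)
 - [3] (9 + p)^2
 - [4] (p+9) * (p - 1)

We need to factor p^2 + 10*p + 9.
The factored form is (1+p) * (9+p).
2) (1+p) * (9+p)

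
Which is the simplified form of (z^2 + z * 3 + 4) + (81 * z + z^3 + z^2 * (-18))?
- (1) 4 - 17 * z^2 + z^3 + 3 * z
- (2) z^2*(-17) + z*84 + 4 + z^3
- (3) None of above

Adding the polynomials and combining like terms:
(z^2 + z*3 + 4) + (81*z + z^3 + z^2*(-18))
= z^2*(-17) + z*84 + 4 + z^3
2) z^2*(-17) + z*84 + 4 + z^3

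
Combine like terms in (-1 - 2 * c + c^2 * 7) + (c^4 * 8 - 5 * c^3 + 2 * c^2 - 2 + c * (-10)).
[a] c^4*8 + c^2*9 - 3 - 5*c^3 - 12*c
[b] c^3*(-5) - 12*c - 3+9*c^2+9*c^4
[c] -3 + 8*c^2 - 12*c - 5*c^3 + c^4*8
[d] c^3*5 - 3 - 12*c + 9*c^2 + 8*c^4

Adding the polynomials and combining like terms:
(-1 - 2*c + c^2*7) + (c^4*8 - 5*c^3 + 2*c^2 - 2 + c*(-10))
= c^4*8 + c^2*9 - 3 - 5*c^3 - 12*c
a) c^4*8 + c^2*9 - 3 - 5*c^3 - 12*c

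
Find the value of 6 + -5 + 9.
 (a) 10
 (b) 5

First: 6 + -5 = 1
Then: 1 + 9 = 10
a) 10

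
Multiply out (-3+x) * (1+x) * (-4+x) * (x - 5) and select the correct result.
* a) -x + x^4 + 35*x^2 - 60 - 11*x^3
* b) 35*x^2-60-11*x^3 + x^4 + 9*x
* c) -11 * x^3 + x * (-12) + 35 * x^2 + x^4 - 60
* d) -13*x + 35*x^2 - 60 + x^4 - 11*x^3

Expanding (-3+x) * (1+x) * (-4+x) * (x - 5):
= -13*x + 35*x^2 - 60 + x^4 - 11*x^3
d) -13*x + 35*x^2 - 60 + x^4 - 11*x^3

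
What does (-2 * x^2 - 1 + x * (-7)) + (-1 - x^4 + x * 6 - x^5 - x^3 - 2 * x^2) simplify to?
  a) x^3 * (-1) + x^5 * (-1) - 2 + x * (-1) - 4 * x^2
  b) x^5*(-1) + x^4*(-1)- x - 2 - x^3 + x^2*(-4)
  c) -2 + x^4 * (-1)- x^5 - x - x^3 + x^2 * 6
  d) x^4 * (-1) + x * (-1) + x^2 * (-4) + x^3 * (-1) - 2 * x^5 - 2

Adding the polynomials and combining like terms:
(-2*x^2 - 1 + x*(-7)) + (-1 - x^4 + x*6 - x^5 - x^3 - 2*x^2)
= x^5*(-1) + x^4*(-1)- x - 2 - x^3 + x^2*(-4)
b) x^5*(-1) + x^4*(-1)- x - 2 - x^3 + x^2*(-4)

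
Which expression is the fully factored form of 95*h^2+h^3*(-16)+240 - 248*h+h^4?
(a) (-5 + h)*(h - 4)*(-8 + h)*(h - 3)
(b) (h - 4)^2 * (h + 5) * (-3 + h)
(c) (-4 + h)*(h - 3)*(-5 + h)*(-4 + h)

We need to factor 95*h^2+h^3*(-16)+240 - 248*h+h^4.
The factored form is (-4 + h)*(h - 3)*(-5 + h)*(-4 + h).
c) (-4 + h)*(h - 3)*(-5 + h)*(-4 + h)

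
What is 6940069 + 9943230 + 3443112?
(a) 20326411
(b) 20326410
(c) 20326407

First: 6940069 + 9943230 = 16883299
Then: 16883299 + 3443112 = 20326411
a) 20326411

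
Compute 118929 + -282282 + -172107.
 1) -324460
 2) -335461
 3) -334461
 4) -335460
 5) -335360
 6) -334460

First: 118929 + -282282 = -163353
Then: -163353 + -172107 = -335460
4) -335460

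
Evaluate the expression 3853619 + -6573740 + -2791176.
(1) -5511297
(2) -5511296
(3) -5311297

First: 3853619 + -6573740 = -2720121
Then: -2720121 + -2791176 = -5511297
1) -5511297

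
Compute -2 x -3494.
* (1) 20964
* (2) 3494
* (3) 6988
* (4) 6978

-2 * -3494 = 6988
3) 6988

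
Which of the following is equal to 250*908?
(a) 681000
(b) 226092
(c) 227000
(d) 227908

250 * 908 = 227000
c) 227000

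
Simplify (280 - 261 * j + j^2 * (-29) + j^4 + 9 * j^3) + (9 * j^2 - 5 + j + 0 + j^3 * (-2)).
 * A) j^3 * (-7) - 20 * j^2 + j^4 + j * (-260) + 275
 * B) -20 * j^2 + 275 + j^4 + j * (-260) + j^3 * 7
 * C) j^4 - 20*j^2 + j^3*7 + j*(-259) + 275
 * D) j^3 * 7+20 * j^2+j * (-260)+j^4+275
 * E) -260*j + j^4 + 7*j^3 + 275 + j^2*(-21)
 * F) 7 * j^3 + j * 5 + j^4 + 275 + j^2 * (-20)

Adding the polynomials and combining like terms:
(280 - 261*j + j^2*(-29) + j^4 + 9*j^3) + (9*j^2 - 5 + j + 0 + j^3*(-2))
= -20 * j^2 + 275 + j^4 + j * (-260) + j^3 * 7
B) -20 * j^2 + 275 + j^4 + j * (-260) + j^3 * 7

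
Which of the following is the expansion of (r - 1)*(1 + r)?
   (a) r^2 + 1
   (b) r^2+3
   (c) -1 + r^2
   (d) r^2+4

Expanding (r - 1)*(1 + r):
= -1 + r^2
c) -1 + r^2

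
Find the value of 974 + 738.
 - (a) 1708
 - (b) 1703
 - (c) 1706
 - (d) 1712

974 + 738 = 1712
d) 1712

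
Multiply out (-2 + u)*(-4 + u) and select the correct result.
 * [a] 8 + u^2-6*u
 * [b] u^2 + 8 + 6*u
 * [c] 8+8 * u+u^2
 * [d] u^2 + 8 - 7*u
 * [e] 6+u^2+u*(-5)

Expanding (-2 + u)*(-4 + u):
= 8 + u^2-6*u
a) 8 + u^2-6*u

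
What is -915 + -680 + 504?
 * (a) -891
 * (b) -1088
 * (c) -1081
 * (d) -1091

First: -915 + -680 = -1595
Then: -1595 + 504 = -1091
d) -1091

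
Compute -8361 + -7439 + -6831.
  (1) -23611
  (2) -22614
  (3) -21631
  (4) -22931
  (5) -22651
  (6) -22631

First: -8361 + -7439 = -15800
Then: -15800 + -6831 = -22631
6) -22631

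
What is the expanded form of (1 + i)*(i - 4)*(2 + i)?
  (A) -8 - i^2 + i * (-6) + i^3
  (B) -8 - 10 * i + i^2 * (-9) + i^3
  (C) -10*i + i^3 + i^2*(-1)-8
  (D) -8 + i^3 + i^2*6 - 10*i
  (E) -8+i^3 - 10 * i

Expanding (1 + i)*(i - 4)*(2 + i):
= -10*i + i^3 + i^2*(-1)-8
C) -10*i + i^3 + i^2*(-1)-8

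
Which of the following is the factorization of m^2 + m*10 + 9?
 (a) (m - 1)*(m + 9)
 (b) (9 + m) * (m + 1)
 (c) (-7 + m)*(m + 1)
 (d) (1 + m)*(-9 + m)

We need to factor m^2 + m*10 + 9.
The factored form is (9 + m) * (m + 1).
b) (9 + m) * (m + 1)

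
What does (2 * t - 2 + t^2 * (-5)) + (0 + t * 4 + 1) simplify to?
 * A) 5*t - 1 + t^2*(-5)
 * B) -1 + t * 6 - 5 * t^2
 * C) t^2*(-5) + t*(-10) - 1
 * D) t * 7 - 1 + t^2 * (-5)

Adding the polynomials and combining like terms:
(2*t - 2 + t^2*(-5)) + (0 + t*4 + 1)
= -1 + t * 6 - 5 * t^2
B) -1 + t * 6 - 5 * t^2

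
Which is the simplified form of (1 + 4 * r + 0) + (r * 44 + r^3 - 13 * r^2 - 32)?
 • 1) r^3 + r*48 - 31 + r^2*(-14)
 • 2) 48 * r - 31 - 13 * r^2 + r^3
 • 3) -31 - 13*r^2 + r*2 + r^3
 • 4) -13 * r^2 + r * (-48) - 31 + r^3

Adding the polynomials and combining like terms:
(1 + 4*r + 0) + (r*44 + r^3 - 13*r^2 - 32)
= 48 * r - 31 - 13 * r^2 + r^3
2) 48 * r - 31 - 13 * r^2 + r^3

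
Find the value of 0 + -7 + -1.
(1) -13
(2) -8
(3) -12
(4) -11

First: 0 + -7 = -7
Then: -7 + -1 = -8
2) -8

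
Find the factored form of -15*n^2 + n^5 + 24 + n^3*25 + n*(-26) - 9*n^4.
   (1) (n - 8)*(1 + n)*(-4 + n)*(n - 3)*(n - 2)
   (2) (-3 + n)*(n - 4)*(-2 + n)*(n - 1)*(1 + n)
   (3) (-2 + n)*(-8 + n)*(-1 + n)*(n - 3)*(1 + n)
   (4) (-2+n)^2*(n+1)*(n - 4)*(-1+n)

We need to factor -15*n^2 + n^5 + 24 + n^3*25 + n*(-26) - 9*n^4.
The factored form is (-3 + n)*(n - 4)*(-2 + n)*(n - 1)*(1 + n).
2) (-3 + n)*(n - 4)*(-2 + n)*(n - 1)*(1 + n)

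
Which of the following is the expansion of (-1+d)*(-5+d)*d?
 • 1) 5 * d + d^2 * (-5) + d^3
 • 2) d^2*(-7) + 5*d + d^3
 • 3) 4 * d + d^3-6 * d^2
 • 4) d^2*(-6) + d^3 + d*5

Expanding (-1+d)*(-5+d)*d:
= d^2*(-6) + d^3 + d*5
4) d^2*(-6) + d^3 + d*5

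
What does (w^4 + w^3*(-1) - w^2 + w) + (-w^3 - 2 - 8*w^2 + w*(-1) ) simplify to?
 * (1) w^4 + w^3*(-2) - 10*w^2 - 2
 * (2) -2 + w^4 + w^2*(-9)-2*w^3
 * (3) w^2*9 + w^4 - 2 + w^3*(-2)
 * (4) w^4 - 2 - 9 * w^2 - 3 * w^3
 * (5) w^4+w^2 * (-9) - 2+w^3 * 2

Adding the polynomials and combining like terms:
(w^4 + w^3*(-1) - w^2 + w) + (-w^3 - 2 - 8*w^2 + w*(-1))
= -2 + w^4 + w^2*(-9)-2*w^3
2) -2 + w^4 + w^2*(-9)-2*w^3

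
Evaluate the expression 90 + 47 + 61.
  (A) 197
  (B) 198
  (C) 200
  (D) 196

First: 90 + 47 = 137
Then: 137 + 61 = 198
B) 198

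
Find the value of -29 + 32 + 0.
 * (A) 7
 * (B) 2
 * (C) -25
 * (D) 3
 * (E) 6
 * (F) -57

First: -29 + 32 = 3
Then: 3 + 0 = 3
D) 3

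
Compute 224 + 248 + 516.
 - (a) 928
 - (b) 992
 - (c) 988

First: 224 + 248 = 472
Then: 472 + 516 = 988
c) 988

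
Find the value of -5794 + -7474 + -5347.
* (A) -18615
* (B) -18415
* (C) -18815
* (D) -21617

First: -5794 + -7474 = -13268
Then: -13268 + -5347 = -18615
A) -18615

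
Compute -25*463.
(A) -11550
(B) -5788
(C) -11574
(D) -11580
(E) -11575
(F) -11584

-25 * 463 = -11575
E) -11575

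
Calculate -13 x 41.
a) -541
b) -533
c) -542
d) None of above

-13 * 41 = -533
b) -533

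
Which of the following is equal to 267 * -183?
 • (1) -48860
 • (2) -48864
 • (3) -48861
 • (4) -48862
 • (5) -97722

267 * -183 = -48861
3) -48861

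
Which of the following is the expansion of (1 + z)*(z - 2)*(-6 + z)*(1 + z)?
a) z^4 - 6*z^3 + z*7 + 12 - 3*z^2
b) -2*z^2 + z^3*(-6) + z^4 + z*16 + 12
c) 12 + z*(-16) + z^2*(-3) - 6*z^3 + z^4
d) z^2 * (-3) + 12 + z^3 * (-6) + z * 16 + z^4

Expanding (1 + z)*(z - 2)*(-6 + z)*(1 + z):
= z^2 * (-3) + 12 + z^3 * (-6) + z * 16 + z^4
d) z^2 * (-3) + 12 + z^3 * (-6) + z * 16 + z^4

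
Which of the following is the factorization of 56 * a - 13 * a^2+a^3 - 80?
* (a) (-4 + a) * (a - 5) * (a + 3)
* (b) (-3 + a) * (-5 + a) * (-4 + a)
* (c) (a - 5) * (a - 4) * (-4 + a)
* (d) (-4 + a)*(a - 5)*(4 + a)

We need to factor 56 * a - 13 * a^2+a^3 - 80.
The factored form is (a - 5) * (a - 4) * (-4 + a).
c) (a - 5) * (a - 4) * (-4 + a)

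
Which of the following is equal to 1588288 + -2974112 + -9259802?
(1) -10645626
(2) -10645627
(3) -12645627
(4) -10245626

First: 1588288 + -2974112 = -1385824
Then: -1385824 + -9259802 = -10645626
1) -10645626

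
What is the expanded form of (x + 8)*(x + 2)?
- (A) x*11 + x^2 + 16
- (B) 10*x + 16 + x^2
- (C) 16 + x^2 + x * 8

Expanding (x + 8)*(x + 2):
= 10*x + 16 + x^2
B) 10*x + 16 + x^2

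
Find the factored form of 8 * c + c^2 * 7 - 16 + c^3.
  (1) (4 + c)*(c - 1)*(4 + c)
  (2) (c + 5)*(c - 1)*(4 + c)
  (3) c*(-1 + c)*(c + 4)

We need to factor 8 * c + c^2 * 7 - 16 + c^3.
The factored form is (4 + c)*(c - 1)*(4 + c).
1) (4 + c)*(c - 1)*(4 + c)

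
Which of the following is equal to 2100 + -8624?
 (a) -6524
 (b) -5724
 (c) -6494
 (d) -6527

2100 + -8624 = -6524
a) -6524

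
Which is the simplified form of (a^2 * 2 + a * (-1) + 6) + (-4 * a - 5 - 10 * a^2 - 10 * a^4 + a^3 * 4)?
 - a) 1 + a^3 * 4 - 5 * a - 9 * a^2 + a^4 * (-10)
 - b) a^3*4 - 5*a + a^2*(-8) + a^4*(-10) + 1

Adding the polynomials and combining like terms:
(a^2*2 + a*(-1) + 6) + (-4*a - 5 - 10*a^2 - 10*a^4 + a^3*4)
= a^3*4 - 5*a + a^2*(-8) + a^4*(-10) + 1
b) a^3*4 - 5*a + a^2*(-8) + a^4*(-10) + 1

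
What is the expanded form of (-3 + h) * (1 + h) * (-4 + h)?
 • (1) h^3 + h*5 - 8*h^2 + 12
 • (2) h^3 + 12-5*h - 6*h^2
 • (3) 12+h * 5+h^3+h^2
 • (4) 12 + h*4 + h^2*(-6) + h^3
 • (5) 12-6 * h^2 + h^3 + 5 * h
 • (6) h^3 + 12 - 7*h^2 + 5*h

Expanding (-3 + h) * (1 + h) * (-4 + h):
= 12-6 * h^2 + h^3 + 5 * h
5) 12-6 * h^2 + h^3 + 5 * h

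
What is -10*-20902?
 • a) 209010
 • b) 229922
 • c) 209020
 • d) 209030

-10 * -20902 = 209020
c) 209020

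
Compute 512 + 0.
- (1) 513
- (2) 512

512 + 0 = 512
2) 512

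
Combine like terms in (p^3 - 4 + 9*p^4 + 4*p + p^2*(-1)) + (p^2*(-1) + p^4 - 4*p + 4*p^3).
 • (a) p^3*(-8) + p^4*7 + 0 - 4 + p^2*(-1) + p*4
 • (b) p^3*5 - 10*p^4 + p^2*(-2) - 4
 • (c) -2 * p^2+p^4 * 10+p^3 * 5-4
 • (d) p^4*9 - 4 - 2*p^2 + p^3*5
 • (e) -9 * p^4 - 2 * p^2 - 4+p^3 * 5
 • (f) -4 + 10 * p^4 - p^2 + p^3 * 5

Adding the polynomials and combining like terms:
(p^3 - 4 + 9*p^4 + 4*p + p^2*(-1)) + (p^2*(-1) + p^4 - 4*p + 4*p^3)
= -2 * p^2+p^4 * 10+p^3 * 5-4
c) -2 * p^2+p^4 * 10+p^3 * 5-4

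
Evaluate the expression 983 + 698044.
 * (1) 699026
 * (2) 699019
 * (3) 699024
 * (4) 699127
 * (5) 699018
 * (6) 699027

983 + 698044 = 699027
6) 699027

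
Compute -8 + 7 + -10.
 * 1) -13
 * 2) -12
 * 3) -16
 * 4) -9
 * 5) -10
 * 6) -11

First: -8 + 7 = -1
Then: -1 + -10 = -11
6) -11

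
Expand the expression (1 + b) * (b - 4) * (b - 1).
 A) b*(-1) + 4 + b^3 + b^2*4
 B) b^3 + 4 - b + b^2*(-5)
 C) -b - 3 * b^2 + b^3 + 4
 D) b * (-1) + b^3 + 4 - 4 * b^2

Expanding (1 + b) * (b - 4) * (b - 1):
= b * (-1) + b^3 + 4 - 4 * b^2
D) b * (-1) + b^3 + 4 - 4 * b^2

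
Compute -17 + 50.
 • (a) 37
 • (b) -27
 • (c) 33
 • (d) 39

-17 + 50 = 33
c) 33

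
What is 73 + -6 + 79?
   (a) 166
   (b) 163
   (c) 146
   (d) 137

First: 73 + -6 = 67
Then: 67 + 79 = 146
c) 146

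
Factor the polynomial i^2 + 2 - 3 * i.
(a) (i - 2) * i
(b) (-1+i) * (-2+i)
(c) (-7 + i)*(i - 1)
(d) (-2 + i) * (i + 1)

We need to factor i^2 + 2 - 3 * i.
The factored form is (-1+i) * (-2+i).
b) (-1+i) * (-2+i)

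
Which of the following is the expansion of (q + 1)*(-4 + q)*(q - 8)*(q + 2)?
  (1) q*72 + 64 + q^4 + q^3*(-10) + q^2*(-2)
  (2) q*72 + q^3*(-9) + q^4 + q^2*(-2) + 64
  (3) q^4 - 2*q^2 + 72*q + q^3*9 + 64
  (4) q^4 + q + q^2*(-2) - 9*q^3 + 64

Expanding (q + 1)*(-4 + q)*(q - 8)*(q + 2):
= q*72 + q^3*(-9) + q^4 + q^2*(-2) + 64
2) q*72 + q^3*(-9) + q^4 + q^2*(-2) + 64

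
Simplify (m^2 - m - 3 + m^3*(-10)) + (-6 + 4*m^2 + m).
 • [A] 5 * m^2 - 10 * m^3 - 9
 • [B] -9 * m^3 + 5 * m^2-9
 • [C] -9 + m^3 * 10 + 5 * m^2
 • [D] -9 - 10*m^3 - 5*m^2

Adding the polynomials and combining like terms:
(m^2 - m - 3 + m^3*(-10)) + (-6 + 4*m^2 + m)
= 5 * m^2 - 10 * m^3 - 9
A) 5 * m^2 - 10 * m^3 - 9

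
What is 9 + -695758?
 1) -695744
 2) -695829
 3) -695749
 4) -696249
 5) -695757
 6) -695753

9 + -695758 = -695749
3) -695749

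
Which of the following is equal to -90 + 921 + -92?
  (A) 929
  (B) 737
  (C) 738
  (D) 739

First: -90 + 921 = 831
Then: 831 + -92 = 739
D) 739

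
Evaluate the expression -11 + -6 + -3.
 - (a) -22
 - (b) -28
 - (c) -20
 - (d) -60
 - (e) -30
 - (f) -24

First: -11 + -6 = -17
Then: -17 + -3 = -20
c) -20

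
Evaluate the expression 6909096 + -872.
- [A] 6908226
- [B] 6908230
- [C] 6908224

6909096 + -872 = 6908224
C) 6908224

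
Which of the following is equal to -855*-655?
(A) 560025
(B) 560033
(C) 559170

-855 * -655 = 560025
A) 560025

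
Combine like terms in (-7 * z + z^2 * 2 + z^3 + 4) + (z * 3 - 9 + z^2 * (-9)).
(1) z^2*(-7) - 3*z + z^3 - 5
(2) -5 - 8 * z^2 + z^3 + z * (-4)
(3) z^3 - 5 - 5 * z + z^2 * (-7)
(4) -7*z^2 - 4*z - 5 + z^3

Adding the polynomials and combining like terms:
(-7*z + z^2*2 + z^3 + 4) + (z*3 - 9 + z^2*(-9))
= -7*z^2 - 4*z - 5 + z^3
4) -7*z^2 - 4*z - 5 + z^3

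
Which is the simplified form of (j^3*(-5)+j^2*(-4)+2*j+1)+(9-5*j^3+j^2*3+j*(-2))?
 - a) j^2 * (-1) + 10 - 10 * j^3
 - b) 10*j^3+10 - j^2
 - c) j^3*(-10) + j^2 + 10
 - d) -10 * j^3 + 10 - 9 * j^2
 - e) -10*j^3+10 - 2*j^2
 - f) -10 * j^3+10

Adding the polynomials and combining like terms:
(j^3*(-5) + j^2*(-4) + 2*j + 1) + (9 - 5*j^3 + j^2*3 + j*(-2))
= j^2 * (-1) + 10 - 10 * j^3
a) j^2 * (-1) + 10 - 10 * j^3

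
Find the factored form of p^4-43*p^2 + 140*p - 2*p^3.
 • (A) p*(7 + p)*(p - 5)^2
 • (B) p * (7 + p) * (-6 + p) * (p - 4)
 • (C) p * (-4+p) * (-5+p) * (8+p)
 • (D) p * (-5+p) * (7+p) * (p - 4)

We need to factor p^4-43*p^2 + 140*p - 2*p^3.
The factored form is p * (-5+p) * (7+p) * (p - 4).
D) p * (-5+p) * (7+p) * (p - 4)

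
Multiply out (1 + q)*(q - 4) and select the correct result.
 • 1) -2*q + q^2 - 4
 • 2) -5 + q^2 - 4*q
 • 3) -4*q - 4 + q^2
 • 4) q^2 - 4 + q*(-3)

Expanding (1 + q)*(q - 4):
= q^2 - 4 + q*(-3)
4) q^2 - 4 + q*(-3)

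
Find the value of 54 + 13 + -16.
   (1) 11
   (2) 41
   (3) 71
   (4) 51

First: 54 + 13 = 67
Then: 67 + -16 = 51
4) 51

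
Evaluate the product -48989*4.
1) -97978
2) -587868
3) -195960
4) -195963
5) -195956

-48989 * 4 = -195956
5) -195956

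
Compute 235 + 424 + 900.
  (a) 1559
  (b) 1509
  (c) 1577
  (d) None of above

First: 235 + 424 = 659
Then: 659 + 900 = 1559
a) 1559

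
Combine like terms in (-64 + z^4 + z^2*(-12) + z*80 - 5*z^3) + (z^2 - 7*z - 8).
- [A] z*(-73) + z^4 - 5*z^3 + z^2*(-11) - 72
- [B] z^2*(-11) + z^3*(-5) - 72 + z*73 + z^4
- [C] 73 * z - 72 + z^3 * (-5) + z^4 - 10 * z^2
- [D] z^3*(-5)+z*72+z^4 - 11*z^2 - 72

Adding the polynomials and combining like terms:
(-64 + z^4 + z^2*(-12) + z*80 - 5*z^3) + (z^2 - 7*z - 8)
= z^2*(-11) + z^3*(-5) - 72 + z*73 + z^4
B) z^2*(-11) + z^3*(-5) - 72 + z*73 + z^4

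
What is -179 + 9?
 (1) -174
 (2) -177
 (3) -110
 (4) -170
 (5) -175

-179 + 9 = -170
4) -170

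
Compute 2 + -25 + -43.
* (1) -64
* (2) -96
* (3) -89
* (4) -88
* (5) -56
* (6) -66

First: 2 + -25 = -23
Then: -23 + -43 = -66
6) -66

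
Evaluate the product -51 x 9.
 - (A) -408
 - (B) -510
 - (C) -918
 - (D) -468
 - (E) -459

-51 * 9 = -459
E) -459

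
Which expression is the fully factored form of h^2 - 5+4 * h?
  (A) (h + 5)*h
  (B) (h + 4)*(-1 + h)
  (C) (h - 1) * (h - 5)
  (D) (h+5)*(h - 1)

We need to factor h^2 - 5+4 * h.
The factored form is (h+5)*(h - 1).
D) (h+5)*(h - 1)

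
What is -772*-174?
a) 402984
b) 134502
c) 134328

-772 * -174 = 134328
c) 134328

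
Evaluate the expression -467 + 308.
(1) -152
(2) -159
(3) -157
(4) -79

-467 + 308 = -159
2) -159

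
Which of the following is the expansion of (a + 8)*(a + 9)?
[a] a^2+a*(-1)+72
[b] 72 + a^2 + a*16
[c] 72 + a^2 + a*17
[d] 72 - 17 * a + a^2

Expanding (a + 8)*(a + 9):
= 72 + a^2 + a*17
c) 72 + a^2 + a*17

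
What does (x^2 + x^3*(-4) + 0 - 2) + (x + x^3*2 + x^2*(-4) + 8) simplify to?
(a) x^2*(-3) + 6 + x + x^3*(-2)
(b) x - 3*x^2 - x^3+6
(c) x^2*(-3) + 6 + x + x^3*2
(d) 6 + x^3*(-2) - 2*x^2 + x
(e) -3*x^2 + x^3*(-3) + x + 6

Adding the polynomials and combining like terms:
(x^2 + x^3*(-4) + 0 - 2) + (x + x^3*2 + x^2*(-4) + 8)
= x^2*(-3) + 6 + x + x^3*(-2)
a) x^2*(-3) + 6 + x + x^3*(-2)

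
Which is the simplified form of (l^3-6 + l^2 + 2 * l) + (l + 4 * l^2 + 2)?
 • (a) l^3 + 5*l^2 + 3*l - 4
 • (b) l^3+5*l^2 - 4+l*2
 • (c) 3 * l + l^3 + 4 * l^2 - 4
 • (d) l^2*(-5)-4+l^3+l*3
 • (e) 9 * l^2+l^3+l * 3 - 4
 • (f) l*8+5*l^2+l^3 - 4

Adding the polynomials and combining like terms:
(l^3 - 6 + l^2 + 2*l) + (l + 4*l^2 + 2)
= l^3 + 5*l^2 + 3*l - 4
a) l^3 + 5*l^2 + 3*l - 4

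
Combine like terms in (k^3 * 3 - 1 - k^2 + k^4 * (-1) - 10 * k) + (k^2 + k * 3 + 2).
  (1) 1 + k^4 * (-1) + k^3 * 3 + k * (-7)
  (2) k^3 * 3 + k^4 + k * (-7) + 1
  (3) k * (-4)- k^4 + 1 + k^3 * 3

Adding the polynomials and combining like terms:
(k^3*3 - 1 - k^2 + k^4*(-1) - 10*k) + (k^2 + k*3 + 2)
= 1 + k^4 * (-1) + k^3 * 3 + k * (-7)
1) 1 + k^4 * (-1) + k^3 * 3 + k * (-7)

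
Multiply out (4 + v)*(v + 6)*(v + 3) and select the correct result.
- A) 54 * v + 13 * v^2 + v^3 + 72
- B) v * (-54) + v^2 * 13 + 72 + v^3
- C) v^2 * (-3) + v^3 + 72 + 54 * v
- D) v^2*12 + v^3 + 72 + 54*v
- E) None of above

Expanding (4 + v)*(v + 6)*(v + 3):
= 54 * v + 13 * v^2 + v^3 + 72
A) 54 * v + 13 * v^2 + v^3 + 72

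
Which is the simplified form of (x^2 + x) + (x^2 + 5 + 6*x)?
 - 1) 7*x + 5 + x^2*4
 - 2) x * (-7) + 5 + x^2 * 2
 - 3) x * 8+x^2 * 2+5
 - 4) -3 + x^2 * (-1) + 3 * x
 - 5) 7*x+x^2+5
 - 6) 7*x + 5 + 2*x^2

Adding the polynomials and combining like terms:
(x^2 + x) + (x^2 + 5 + 6*x)
= 7*x + 5 + 2*x^2
6) 7*x + 5 + 2*x^2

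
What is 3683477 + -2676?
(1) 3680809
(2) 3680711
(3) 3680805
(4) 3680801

3683477 + -2676 = 3680801
4) 3680801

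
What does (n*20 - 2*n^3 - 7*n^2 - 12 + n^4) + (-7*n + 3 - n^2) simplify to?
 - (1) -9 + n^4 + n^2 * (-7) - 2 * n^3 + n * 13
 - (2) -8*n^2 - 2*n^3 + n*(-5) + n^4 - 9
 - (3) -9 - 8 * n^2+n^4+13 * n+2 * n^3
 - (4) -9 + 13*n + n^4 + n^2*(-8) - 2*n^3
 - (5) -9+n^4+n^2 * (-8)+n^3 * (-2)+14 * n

Adding the polynomials and combining like terms:
(n*20 - 2*n^3 - 7*n^2 - 12 + n^4) + (-7*n + 3 - n^2)
= -9 + 13*n + n^4 + n^2*(-8) - 2*n^3
4) -9 + 13*n + n^4 + n^2*(-8) - 2*n^3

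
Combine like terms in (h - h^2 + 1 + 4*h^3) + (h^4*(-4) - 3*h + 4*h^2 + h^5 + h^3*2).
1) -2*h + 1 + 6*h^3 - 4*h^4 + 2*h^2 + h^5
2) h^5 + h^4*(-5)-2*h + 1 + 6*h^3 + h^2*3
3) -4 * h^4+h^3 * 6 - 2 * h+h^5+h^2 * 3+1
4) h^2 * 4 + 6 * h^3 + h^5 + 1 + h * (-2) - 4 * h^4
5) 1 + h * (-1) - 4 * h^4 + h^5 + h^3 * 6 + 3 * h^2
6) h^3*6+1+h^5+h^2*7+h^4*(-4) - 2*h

Adding the polynomials and combining like terms:
(h - h^2 + 1 + 4*h^3) + (h^4*(-4) - 3*h + 4*h^2 + h^5 + h^3*2)
= -4 * h^4+h^3 * 6 - 2 * h+h^5+h^2 * 3+1
3) -4 * h^4+h^3 * 6 - 2 * h+h^5+h^2 * 3+1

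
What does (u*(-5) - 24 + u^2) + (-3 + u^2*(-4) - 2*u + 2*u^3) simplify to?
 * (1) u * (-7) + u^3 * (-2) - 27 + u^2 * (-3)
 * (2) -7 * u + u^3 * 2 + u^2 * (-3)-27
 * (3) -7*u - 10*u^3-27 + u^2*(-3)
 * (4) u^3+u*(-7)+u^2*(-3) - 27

Adding the polynomials and combining like terms:
(u*(-5) - 24 + u^2) + (-3 + u^2*(-4) - 2*u + 2*u^3)
= -7 * u + u^3 * 2 + u^2 * (-3)-27
2) -7 * u + u^3 * 2 + u^2 * (-3)-27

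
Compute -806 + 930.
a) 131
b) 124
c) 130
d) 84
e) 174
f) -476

-806 + 930 = 124
b) 124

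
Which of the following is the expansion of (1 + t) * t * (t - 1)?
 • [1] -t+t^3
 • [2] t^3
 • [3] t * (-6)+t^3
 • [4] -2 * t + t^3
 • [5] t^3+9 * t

Expanding (1 + t) * t * (t - 1):
= -t+t^3
1) -t+t^3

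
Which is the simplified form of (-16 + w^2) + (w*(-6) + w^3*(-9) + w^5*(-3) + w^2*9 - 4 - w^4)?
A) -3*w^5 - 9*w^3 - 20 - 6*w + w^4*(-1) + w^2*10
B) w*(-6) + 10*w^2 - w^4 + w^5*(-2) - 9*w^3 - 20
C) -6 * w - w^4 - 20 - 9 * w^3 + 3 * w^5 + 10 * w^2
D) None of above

Adding the polynomials and combining like terms:
(-16 + w^2) + (w*(-6) + w^3*(-9) + w^5*(-3) + w^2*9 - 4 - w^4)
= -3*w^5 - 9*w^3 - 20 - 6*w + w^4*(-1) + w^2*10
A) -3*w^5 - 9*w^3 - 20 - 6*w + w^4*(-1) + w^2*10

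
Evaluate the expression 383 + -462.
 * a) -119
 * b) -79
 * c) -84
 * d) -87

383 + -462 = -79
b) -79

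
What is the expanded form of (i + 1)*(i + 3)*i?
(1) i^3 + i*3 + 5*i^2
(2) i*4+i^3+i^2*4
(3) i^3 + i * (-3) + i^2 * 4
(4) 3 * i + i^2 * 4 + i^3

Expanding (i + 1)*(i + 3)*i:
= 3 * i + i^2 * 4 + i^3
4) 3 * i + i^2 * 4 + i^3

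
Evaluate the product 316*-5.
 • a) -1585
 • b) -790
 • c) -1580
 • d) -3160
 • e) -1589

316 * -5 = -1580
c) -1580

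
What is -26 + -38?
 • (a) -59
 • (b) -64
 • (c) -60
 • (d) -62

-26 + -38 = -64
b) -64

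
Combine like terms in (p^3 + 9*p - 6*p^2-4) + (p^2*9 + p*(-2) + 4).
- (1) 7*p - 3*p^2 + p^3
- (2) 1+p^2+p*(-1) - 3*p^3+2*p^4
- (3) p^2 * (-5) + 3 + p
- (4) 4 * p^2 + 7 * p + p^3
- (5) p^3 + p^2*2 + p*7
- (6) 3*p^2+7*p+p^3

Adding the polynomials and combining like terms:
(p^3 + 9*p - 6*p^2 - 4) + (p^2*9 + p*(-2) + 4)
= 3*p^2+7*p+p^3
6) 3*p^2+7*p+p^3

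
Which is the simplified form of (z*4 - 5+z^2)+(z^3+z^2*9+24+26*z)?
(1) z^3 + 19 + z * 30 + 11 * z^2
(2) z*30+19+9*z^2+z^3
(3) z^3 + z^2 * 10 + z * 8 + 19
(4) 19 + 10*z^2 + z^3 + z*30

Adding the polynomials and combining like terms:
(z*4 - 5 + z^2) + (z^3 + z^2*9 + 24 + 26*z)
= 19 + 10*z^2 + z^3 + z*30
4) 19 + 10*z^2 + z^3 + z*30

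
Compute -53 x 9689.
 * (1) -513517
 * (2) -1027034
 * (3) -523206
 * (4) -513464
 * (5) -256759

-53 * 9689 = -513517
1) -513517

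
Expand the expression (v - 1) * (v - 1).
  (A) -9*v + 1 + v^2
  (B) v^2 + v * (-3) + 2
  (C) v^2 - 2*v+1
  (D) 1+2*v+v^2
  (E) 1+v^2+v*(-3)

Expanding (v - 1) * (v - 1):
= v^2 - 2*v+1
C) v^2 - 2*v+1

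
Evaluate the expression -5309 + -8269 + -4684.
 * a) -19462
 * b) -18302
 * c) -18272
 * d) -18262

First: -5309 + -8269 = -13578
Then: -13578 + -4684 = -18262
d) -18262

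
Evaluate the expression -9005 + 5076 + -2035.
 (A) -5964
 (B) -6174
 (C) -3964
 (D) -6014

First: -9005 + 5076 = -3929
Then: -3929 + -2035 = -5964
A) -5964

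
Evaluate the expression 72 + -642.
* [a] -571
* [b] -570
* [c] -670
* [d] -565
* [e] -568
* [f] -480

72 + -642 = -570
b) -570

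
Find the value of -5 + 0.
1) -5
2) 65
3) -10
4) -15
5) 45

-5 + 0 = -5
1) -5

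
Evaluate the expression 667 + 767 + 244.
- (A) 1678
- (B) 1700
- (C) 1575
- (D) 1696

First: 667 + 767 = 1434
Then: 1434 + 244 = 1678
A) 1678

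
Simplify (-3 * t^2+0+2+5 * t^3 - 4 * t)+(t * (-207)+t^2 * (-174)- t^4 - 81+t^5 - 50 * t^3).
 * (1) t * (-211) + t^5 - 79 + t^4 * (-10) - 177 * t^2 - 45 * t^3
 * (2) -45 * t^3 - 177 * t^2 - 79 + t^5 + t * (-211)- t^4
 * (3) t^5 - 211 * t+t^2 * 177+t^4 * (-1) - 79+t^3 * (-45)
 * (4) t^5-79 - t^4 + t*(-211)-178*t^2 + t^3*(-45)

Adding the polynomials and combining like terms:
(-3*t^2 + 0 + 2 + 5*t^3 - 4*t) + (t*(-207) + t^2*(-174) - t^4 - 81 + t^5 - 50*t^3)
= -45 * t^3 - 177 * t^2 - 79 + t^5 + t * (-211)- t^4
2) -45 * t^3 - 177 * t^2 - 79 + t^5 + t * (-211)- t^4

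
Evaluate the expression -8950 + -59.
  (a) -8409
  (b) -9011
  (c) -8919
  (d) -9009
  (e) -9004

-8950 + -59 = -9009
d) -9009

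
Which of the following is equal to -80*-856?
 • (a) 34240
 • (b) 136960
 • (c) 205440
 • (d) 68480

-80 * -856 = 68480
d) 68480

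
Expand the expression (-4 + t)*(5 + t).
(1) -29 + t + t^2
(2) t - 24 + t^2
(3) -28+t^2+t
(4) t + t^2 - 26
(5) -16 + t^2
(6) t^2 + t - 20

Expanding (-4 + t)*(5 + t):
= t^2 + t - 20
6) t^2 + t - 20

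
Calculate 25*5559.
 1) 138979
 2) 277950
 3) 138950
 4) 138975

25 * 5559 = 138975
4) 138975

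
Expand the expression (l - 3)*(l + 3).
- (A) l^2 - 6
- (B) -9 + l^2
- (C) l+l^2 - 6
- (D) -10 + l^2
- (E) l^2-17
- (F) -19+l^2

Expanding (l - 3)*(l + 3):
= -9 + l^2
B) -9 + l^2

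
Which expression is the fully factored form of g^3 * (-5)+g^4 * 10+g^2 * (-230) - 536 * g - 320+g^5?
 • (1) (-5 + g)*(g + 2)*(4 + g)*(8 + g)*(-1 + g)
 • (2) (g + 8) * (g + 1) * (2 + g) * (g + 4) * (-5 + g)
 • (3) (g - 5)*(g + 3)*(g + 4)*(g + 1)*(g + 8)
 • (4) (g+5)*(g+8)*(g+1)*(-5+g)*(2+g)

We need to factor g^3 * (-5)+g^4 * 10+g^2 * (-230) - 536 * g - 320+g^5.
The factored form is (g + 8) * (g + 1) * (2 + g) * (g + 4) * (-5 + g).
2) (g + 8) * (g + 1) * (2 + g) * (g + 4) * (-5 + g)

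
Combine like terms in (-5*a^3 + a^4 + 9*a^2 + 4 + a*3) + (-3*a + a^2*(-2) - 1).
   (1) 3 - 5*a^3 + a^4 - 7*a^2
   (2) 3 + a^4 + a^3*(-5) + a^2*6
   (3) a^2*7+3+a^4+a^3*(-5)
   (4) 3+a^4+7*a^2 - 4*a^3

Adding the polynomials and combining like terms:
(-5*a^3 + a^4 + 9*a^2 + 4 + a*3) + (-3*a + a^2*(-2) - 1)
= a^2*7+3+a^4+a^3*(-5)
3) a^2*7+3+a^4+a^3*(-5)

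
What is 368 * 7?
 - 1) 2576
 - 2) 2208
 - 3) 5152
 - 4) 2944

368 * 7 = 2576
1) 2576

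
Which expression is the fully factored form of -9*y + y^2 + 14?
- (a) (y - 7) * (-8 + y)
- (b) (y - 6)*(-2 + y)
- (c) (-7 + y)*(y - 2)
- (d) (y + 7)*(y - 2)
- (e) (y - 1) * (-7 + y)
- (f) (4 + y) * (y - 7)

We need to factor -9*y + y^2 + 14.
The factored form is (-7 + y)*(y - 2).
c) (-7 + y)*(y - 2)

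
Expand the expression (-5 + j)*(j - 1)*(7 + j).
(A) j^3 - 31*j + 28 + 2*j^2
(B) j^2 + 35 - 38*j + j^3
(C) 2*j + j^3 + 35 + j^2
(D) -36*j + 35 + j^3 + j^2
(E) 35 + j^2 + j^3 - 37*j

Expanding (-5 + j)*(j - 1)*(7 + j):
= 35 + j^2 + j^3 - 37*j
E) 35 + j^2 + j^3 - 37*j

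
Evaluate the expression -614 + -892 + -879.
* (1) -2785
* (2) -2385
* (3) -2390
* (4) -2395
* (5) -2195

First: -614 + -892 = -1506
Then: -1506 + -879 = -2385
2) -2385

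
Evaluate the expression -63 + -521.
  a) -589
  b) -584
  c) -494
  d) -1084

-63 + -521 = -584
b) -584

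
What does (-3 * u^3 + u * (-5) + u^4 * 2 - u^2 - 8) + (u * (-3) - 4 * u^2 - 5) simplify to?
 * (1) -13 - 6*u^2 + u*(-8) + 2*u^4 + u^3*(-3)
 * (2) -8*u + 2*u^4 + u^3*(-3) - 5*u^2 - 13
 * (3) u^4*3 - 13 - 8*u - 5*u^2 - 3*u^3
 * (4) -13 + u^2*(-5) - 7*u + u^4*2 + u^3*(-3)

Adding the polynomials and combining like terms:
(-3*u^3 + u*(-5) + u^4*2 - u^2 - 8) + (u*(-3) - 4*u^2 - 5)
= -8*u + 2*u^4 + u^3*(-3) - 5*u^2 - 13
2) -8*u + 2*u^4 + u^3*(-3) - 5*u^2 - 13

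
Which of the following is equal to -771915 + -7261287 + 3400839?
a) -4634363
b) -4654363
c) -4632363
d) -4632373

First: -771915 + -7261287 = -8033202
Then: -8033202 + 3400839 = -4632363
c) -4632363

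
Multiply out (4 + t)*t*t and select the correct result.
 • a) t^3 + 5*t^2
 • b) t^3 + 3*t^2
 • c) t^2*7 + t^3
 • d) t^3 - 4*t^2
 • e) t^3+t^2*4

Expanding (4 + t)*t*t:
= t^3+t^2*4
e) t^3+t^2*4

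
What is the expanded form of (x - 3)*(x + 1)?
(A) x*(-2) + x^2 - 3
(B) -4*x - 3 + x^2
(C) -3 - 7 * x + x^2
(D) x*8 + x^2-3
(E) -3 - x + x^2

Expanding (x - 3)*(x + 1):
= x*(-2) + x^2 - 3
A) x*(-2) + x^2 - 3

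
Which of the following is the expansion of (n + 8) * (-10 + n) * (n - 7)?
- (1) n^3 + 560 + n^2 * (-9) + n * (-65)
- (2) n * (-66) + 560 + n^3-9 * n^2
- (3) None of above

Expanding (n + 8) * (-10 + n) * (n - 7):
= n * (-66) + 560 + n^3-9 * n^2
2) n * (-66) + 560 + n^3-9 * n^2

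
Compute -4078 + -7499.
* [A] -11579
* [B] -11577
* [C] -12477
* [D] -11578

-4078 + -7499 = -11577
B) -11577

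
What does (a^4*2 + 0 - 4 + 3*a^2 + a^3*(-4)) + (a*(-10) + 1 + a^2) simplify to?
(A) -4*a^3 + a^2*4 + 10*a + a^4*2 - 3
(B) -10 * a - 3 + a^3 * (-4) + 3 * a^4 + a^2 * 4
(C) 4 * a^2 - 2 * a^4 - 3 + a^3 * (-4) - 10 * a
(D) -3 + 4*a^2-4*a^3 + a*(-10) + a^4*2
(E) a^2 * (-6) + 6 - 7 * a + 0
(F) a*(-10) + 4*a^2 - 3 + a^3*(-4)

Adding the polynomials and combining like terms:
(a^4*2 + 0 - 4 + 3*a^2 + a^3*(-4)) + (a*(-10) + 1 + a^2)
= -3 + 4*a^2-4*a^3 + a*(-10) + a^4*2
D) -3 + 4*a^2-4*a^3 + a*(-10) + a^4*2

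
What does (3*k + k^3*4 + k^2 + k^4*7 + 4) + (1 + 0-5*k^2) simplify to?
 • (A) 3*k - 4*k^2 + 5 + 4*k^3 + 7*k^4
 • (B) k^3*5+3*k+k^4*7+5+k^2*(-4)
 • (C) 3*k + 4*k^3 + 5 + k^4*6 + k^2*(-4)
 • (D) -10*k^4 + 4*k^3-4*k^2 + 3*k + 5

Adding the polynomials and combining like terms:
(3*k + k^3*4 + k^2 + k^4*7 + 4) + (1 + 0 - 5*k^2)
= 3*k - 4*k^2 + 5 + 4*k^3 + 7*k^4
A) 3*k - 4*k^2 + 5 + 4*k^3 + 7*k^4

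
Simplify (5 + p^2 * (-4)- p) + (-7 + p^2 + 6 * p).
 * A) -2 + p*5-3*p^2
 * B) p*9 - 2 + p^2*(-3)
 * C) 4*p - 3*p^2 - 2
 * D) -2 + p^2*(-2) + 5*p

Adding the polynomials and combining like terms:
(5 + p^2*(-4) - p) + (-7 + p^2 + 6*p)
= -2 + p*5-3*p^2
A) -2 + p*5-3*p^2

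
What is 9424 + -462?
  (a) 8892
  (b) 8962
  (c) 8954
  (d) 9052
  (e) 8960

9424 + -462 = 8962
b) 8962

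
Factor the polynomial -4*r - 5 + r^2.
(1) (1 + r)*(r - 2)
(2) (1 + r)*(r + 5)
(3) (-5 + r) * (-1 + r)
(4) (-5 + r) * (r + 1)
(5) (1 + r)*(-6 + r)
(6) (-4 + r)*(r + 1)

We need to factor -4*r - 5 + r^2.
The factored form is (-5 + r) * (r + 1).
4) (-5 + r) * (r + 1)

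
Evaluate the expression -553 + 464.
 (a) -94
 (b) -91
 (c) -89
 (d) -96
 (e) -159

-553 + 464 = -89
c) -89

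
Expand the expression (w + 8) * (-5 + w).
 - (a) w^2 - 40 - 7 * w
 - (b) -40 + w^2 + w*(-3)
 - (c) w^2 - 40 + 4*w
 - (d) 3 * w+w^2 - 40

Expanding (w + 8) * (-5 + w):
= 3 * w+w^2 - 40
d) 3 * w+w^2 - 40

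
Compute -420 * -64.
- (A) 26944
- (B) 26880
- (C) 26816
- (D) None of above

-420 * -64 = 26880
B) 26880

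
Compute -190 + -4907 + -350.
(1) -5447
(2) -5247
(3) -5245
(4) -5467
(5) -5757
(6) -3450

First: -190 + -4907 = -5097
Then: -5097 + -350 = -5447
1) -5447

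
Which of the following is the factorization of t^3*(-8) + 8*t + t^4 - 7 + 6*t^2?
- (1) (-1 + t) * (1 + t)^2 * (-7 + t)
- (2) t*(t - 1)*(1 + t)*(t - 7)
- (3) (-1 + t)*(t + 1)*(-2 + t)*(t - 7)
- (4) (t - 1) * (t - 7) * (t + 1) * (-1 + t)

We need to factor t^3*(-8) + 8*t + t^4 - 7 + 6*t^2.
The factored form is (t - 1) * (t - 7) * (t + 1) * (-1 + t).
4) (t - 1) * (t - 7) * (t + 1) * (-1 + t)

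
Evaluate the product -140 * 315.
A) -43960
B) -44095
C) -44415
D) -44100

-140 * 315 = -44100
D) -44100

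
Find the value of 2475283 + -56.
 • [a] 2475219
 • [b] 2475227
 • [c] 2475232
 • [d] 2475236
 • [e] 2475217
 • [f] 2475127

2475283 + -56 = 2475227
b) 2475227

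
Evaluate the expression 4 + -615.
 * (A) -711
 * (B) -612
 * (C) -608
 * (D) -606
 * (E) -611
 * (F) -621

4 + -615 = -611
E) -611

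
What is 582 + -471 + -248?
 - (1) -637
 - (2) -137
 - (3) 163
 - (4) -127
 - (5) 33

First: 582 + -471 = 111
Then: 111 + -248 = -137
2) -137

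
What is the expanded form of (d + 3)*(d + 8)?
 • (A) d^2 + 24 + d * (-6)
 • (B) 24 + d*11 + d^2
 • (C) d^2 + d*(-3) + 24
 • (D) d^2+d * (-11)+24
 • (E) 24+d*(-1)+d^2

Expanding (d + 3)*(d + 8):
= 24 + d*11 + d^2
B) 24 + d*11 + d^2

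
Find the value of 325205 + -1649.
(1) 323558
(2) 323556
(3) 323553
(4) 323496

325205 + -1649 = 323556
2) 323556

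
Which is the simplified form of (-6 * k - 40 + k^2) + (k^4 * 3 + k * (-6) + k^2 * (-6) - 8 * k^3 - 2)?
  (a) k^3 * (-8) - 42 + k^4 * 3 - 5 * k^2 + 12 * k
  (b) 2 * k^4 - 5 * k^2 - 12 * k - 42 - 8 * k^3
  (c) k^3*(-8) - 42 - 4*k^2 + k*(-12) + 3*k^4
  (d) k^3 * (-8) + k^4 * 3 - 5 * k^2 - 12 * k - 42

Adding the polynomials and combining like terms:
(-6*k - 40 + k^2) + (k^4*3 + k*(-6) + k^2*(-6) - 8*k^3 - 2)
= k^3 * (-8) + k^4 * 3 - 5 * k^2 - 12 * k - 42
d) k^3 * (-8) + k^4 * 3 - 5 * k^2 - 12 * k - 42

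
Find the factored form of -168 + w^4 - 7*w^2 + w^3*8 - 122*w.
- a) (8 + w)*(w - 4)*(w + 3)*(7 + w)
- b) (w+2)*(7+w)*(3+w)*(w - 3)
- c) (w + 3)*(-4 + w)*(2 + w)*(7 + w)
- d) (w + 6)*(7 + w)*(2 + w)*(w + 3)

We need to factor -168 + w^4 - 7*w^2 + w^3*8 - 122*w.
The factored form is (w + 3)*(-4 + w)*(2 + w)*(7 + w).
c) (w + 3)*(-4 + w)*(2 + w)*(7 + w)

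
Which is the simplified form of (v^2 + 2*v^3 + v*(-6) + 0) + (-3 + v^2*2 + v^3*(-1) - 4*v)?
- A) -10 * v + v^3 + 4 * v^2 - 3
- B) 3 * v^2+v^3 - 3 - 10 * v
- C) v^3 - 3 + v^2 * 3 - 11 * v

Adding the polynomials and combining like terms:
(v^2 + 2*v^3 + v*(-6) + 0) + (-3 + v^2*2 + v^3*(-1) - 4*v)
= 3 * v^2+v^3 - 3 - 10 * v
B) 3 * v^2+v^3 - 3 - 10 * v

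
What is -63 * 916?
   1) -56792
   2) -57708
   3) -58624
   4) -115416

-63 * 916 = -57708
2) -57708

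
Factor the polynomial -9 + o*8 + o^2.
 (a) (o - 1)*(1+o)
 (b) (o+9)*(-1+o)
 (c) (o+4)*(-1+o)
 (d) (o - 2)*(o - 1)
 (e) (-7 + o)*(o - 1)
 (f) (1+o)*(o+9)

We need to factor -9 + o*8 + o^2.
The factored form is (o+9)*(-1+o).
b) (o+9)*(-1+o)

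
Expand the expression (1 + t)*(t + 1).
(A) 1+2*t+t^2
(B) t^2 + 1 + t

Expanding (1 + t)*(t + 1):
= 1+2*t+t^2
A) 1+2*t+t^2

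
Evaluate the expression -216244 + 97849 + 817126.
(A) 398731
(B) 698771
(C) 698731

First: -216244 + 97849 = -118395
Then: -118395 + 817126 = 698731
C) 698731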